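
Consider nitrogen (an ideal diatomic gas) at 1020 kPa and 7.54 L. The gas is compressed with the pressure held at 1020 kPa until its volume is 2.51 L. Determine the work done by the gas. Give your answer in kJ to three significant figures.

W ≈ -5.13 kJ

Isobaric: W = P ΔV.
W = (1020 kPa)(2.51 − 7.54 L) = (1020)(-5.03) = -5131 J.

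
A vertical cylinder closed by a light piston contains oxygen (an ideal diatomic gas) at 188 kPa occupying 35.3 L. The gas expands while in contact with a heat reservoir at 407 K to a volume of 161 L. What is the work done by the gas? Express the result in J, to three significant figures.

W ≈ 10100 J

Isothermal: W = nRT ln(V₂/V₁) = P₁V₁ ln(V₂/V₁).
P₁V₁ = (188 kPa)(35.3 L) = 6636 J.
W = 6636 × ln(161/35.3) = 6636 × 1.518
W_by_gas = 10071 J.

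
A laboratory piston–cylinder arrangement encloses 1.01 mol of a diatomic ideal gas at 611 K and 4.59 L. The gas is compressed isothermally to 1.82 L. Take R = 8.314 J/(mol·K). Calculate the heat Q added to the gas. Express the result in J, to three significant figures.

Q ≈ -4750 J

Isothermal ⇒ ΔU = 0, so Q = W = nRT ln(V₂/V₁).
Q = (1.01)(8.314)(611) ln(1.82/4.59) = 5131 × -0.925 = -4746 J.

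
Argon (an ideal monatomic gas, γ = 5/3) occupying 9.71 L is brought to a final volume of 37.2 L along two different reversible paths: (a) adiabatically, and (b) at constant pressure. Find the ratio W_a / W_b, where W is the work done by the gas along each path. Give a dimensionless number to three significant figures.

W_a / W_b ≈ 0.313

Path (a) adiabatic: W = P₁V₁(1 − (V₁/V₂)^(γ−1))/(γ−1) → W_a/(P₁V₁) = 0.8874.
Path (b) isobaric: W = P₁(V₂ − V₁) → W_b/(P₁V₁) = 2.831.
W_a / W_b = 0.8874 / 2.831 = 0.3134.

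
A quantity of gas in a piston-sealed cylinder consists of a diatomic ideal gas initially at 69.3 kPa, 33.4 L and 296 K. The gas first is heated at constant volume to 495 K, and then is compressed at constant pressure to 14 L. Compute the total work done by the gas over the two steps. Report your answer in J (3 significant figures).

W_total ≈ -2250 J

Step 1 (isochoric): W = 0 (constant volume).
After step 1: P = 115.9 kPa (V unchanged).
Step 2 (isobaric): W = PΔV = (115.9 kPa)(14 − 33.4 L) = -2248 J.
W_total = 0 − 2248 = -2248 J.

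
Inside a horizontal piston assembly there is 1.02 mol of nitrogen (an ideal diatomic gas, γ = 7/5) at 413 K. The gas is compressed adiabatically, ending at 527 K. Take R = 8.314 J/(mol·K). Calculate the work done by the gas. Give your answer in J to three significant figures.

Adiabatic ⇒ Q = 0, so W_by = −ΔU = nCᵥ(T₁ − T₂).
Cᵥ = 5R/2 = 20.79 J/(mol·K).
W = (1.02)(20.79)(413 − 527) = -2417 J.

W ≈ -2420 J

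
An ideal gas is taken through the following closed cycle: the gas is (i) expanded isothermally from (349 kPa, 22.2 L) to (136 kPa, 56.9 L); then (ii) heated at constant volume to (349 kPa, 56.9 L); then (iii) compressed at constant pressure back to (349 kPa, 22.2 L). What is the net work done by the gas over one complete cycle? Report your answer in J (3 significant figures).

Leg (i): W = PᵢVᵢ ln(V_f/Vᵢ) = (7748) ln(56.9/22.2) = 7292 J.
Leg (ii): W = 0.
Leg (iii): W = PΔV = (349)(22.2 − 56.9) = -12110 J.
W_net = 7292 − 12110 = -4818 J.

W_net ≈ -4820 J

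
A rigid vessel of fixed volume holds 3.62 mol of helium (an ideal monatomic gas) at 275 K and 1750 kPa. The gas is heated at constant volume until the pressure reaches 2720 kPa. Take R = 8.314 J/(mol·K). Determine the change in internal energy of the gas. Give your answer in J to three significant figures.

Constant volume ⇒ W = 0, so Q = ΔU = nCᵥΔT with Cᵥ = 3R/2 = 12.47 J/(mol·K).
At constant V, T₂/T₁ = P₂/P₁ ⇒ ΔT = T₁(P₂/P₁ − 1) = 275·(2720/1750 − 1) = 152.4 K.
ΔU = (3.62)(12.47)(152.4) = 6881 J.

ΔU ≈ 6880 J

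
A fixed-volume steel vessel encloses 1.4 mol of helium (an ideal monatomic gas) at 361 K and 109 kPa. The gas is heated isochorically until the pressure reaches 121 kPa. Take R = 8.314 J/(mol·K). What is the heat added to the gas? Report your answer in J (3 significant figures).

Constant volume ⇒ W = 0, so Q = ΔU = nCᵥΔT with Cᵥ = 3R/2 = 12.47 J/(mol·K).
At constant V, T₂/T₁ = P₂/P₁ ⇒ ΔT = T₁(P₂/P₁ − 1) = 361·(121/109 − 1) = 39.74 K.
ΔU = (1.4)(12.47)(39.74) = 693.9 J.

Q ≈ 694 J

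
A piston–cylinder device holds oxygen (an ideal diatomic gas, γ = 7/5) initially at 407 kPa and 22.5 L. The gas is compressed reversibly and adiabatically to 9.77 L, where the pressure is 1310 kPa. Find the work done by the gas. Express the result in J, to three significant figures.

W ≈ -9100 J

Adiabatic: W = (P₁V₁ − P₂V₂)/(γ − 1) with γ = 7/5.
P₁V₁ = 9158 J, P₂V₂ = 12799 J.
W = (9158 − 12799) / 0.4 = -9103 J.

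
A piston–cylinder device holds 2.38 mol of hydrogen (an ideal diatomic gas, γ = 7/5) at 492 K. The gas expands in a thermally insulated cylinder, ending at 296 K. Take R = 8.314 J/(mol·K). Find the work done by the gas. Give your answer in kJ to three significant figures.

Adiabatic ⇒ Q = 0, so W_by = −ΔU = nCᵥ(T₁ − T₂).
Cᵥ = 5R/2 = 20.79 J/(mol·K).
W = (2.38)(20.79)(492 − 296) = 9696 J.

W ≈ 9.70 kJ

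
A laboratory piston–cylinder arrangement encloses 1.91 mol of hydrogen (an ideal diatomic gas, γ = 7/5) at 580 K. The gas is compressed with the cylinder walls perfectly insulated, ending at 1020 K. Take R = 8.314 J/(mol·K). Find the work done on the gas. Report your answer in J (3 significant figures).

Adiabatic ⇒ Q = 0, so W_by = −ΔU = nCᵥ(T₁ − T₂).
Cᵥ = 5R/2 = 20.79 J/(mol·K).
W = (1.91)(20.79)(580 − 1020) = -17468 J.
Work on gas = −W_by = 17468 J.

W ≈ 17500 J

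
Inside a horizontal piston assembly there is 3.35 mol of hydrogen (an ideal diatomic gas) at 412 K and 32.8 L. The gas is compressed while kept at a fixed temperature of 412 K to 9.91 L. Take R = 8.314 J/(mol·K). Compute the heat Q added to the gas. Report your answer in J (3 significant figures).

Q ≈ -13700 J

Isothermal ⇒ ΔU = 0, so Q = W = nRT ln(V₂/V₁).
Q = (3.35)(8.314)(412) ln(9.91/32.8) = 11475 × -1.197 = -13734 J.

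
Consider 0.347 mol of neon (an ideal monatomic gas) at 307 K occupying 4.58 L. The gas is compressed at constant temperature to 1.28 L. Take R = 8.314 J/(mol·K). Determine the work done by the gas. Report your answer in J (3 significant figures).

W ≈ -1130 J

Isothermal: W = nRT ln(V₂/V₁).
W = (0.347)(8.314)(307) × ln(1.28/4.58)
  = 885.7 × -1.275
W_by_gas = -1129 J.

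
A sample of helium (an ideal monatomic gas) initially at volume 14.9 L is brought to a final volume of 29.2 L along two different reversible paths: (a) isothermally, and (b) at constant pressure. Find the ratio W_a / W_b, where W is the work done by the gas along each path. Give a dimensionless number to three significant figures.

Path (a) isothermal: W = P₁V₁ ln(V₂/V₁) → W_a/(P₁V₁) = 0.6728.
Path (b) isobaric: W = P₁(V₂ − V₁) → W_b/(P₁V₁) = 0.9597.
W_a / W_b = 0.6728 / 0.9597 = 0.701.

W_a / W_b ≈ 0.701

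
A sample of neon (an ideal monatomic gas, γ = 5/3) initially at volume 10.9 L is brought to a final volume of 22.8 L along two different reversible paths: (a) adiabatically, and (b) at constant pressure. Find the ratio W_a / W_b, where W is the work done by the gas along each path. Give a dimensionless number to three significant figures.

W_a / W_b ≈ 0.534

Path (a) adiabatic: W = P₁V₁(1 − (V₁/V₂)^(γ−1))/(γ−1) → W_a/(P₁V₁) = 0.5829.
Path (b) isobaric: W = P₁(V₂ − V₁) → W_b/(P₁V₁) = 1.092.
W_a / W_b = 0.5829 / 1.092 = 0.5339.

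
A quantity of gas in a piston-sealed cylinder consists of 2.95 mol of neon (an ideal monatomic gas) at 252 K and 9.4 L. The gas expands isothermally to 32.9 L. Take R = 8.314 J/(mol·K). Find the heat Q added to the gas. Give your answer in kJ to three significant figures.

Isothermal ⇒ ΔU = 0, so Q = W = nRT ln(V₂/V₁).
Q = (2.95)(8.314)(252) ln(32.9/9.4) = 6181 × 1.253 = 7743 J.

Q ≈ 7.74 kJ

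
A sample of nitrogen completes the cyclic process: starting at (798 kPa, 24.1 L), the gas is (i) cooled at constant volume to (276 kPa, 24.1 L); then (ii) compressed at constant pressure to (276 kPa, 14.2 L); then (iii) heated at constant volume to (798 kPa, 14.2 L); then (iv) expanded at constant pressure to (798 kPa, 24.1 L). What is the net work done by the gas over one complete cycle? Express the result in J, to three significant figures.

W_net ≈ 5170 J

Constant-volume legs do no work.
W(ii) = (276)(14.2 − 24.1) = -2732 J; W(iv) = (798)(24.1 − 14.2) = 7900 J.
W_net = -2732 + 7900 = 5168 J (the clockwise enclosed area).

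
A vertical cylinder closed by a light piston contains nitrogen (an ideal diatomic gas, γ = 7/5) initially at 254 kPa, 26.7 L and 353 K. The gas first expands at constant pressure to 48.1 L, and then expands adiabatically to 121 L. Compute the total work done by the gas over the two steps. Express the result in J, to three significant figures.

Step 1 (isobaric): W = PΔV = (254 kPa)(48.1 − 26.7 L) = 5436 J.
After step 1: P = 254 kPa, V = 48.1 L, T = 635.9 K.
Step 2 (adiabatic): W = (P₁V₁ − P₂V₂)/(γ−1) = (12217 − 8447)/0.4 = 9425 J.
W_total = 5436 + 9425 = 14861 J.

W_total ≈ 14900 J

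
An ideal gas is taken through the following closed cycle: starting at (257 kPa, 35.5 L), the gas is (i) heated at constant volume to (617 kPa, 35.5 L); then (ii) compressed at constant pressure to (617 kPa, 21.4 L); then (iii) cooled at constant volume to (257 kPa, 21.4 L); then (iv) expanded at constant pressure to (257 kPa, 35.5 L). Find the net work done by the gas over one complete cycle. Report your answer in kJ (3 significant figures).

Constant-volume legs do no work.
W(ii) = (617)(21.4 − 35.5) = -8700 J; W(iv) = (257)(35.5 − 21.4) = 3624 J.
W_net = -8700 + 3624 = -5076 J (the counter-clockwise enclosed area).

W_net ≈ -5.08 kJ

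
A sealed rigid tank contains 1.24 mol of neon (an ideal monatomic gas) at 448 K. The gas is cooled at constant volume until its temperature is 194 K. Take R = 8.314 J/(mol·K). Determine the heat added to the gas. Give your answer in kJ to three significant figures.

Q ≈ -3.93 kJ

Constant volume ⇒ W = 0, so Q = ΔU = nCᵥΔT with Cᵥ = 3R/2 = 12.47 J/(mol·K).
ΔU = (1.24)(12.47)(194 − 448) = -3928 J.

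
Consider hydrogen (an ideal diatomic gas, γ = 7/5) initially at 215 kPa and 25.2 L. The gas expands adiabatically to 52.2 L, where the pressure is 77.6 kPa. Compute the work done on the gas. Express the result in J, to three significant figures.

W ≈ -3420 J

Adiabatic: W = (P₁V₁ − P₂V₂)/(γ − 1) with γ = 7/5.
P₁V₁ = 5418 J, P₂V₂ = 4051 J.
W = (5418 − 4051) / 0.4 = 3418 J.
Work on gas = −W_by = -3418 J.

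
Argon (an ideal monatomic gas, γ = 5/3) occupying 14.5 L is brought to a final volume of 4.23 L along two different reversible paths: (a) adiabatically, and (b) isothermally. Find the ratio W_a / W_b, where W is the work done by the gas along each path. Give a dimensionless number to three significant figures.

W_a / W_b ≈ 1.55

Path (a) adiabatic: W = P₁V₁(1 − (V₁/V₂)^(γ−1))/(γ−1) → W_a/(P₁V₁) = -1.91.
Path (b) isothermal: W = P₁V₁ ln(V₂/V₁) → W_b/(P₁V₁) = -1.232.
W_a / W_b = -1.91 / -1.232 = 1.551.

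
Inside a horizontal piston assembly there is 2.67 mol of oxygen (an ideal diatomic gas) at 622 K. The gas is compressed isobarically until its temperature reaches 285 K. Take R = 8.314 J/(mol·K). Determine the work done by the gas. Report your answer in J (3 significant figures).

W ≈ -7480 J

Isobaric: W = P ΔV = nR ΔT.
W = (2.67)(8.314)(285 − 622) = -7481 J.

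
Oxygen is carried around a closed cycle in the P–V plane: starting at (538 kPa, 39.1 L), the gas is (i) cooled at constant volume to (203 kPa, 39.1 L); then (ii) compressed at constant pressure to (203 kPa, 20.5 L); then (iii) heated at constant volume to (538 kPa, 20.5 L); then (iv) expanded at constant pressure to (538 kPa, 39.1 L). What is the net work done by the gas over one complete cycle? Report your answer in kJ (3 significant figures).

Constant-volume legs do no work.
W(ii) = (203)(20.5 − 39.1) = -3776 J; W(iv) = (538)(39.1 − 20.5) = 10007 J.
W_net = -3776 + 10007 = 6231 J (the clockwise enclosed area).

W_net ≈ 6.23 kJ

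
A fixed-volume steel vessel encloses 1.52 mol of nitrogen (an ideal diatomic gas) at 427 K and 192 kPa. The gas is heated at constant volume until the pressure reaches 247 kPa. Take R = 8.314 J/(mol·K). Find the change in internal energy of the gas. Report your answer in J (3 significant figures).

Constant volume ⇒ W = 0, so Q = ΔU = nCᵥΔT with Cᵥ = 5R/2 = 20.79 J/(mol·K).
At constant V, T₂/T₁ = P₂/P₁ ⇒ ΔT = T₁(P₂/P₁ − 1) = 427·(247/192 − 1) = 122.3 K.
ΔU = (1.52)(20.79)(122.3) = 3864 J.

ΔU ≈ 3860 J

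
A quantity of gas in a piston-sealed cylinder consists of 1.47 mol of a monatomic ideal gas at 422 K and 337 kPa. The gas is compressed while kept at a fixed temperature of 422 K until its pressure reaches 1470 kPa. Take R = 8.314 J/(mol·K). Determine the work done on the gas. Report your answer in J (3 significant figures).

Isothermal process: W = nRT ln(V₂/V₁) = nRT ln(P₁/P₂).
W = (1.47)(8.314)(422) × ln(337/1470)
  = 5158 × ln(0.2293) = 5158 × -1.473
W_by_gas = -7597 J; work on gas = −W_by = 7597 J.

W ≈ 7600 J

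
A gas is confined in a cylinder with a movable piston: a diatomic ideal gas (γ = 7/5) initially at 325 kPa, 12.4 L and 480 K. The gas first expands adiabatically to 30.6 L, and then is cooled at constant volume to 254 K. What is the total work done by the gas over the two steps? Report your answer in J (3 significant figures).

W_total ≈ 3060 J

Step 1 (adiabatic): W = (P₁V₁ − P₂V₂)/(γ−1) = (4030 − 2808)/0.4 = 3055 J.
Step 2 (isochoric): W = 0 (constant volume).
W_total = 3055 + 0 = 3055 J.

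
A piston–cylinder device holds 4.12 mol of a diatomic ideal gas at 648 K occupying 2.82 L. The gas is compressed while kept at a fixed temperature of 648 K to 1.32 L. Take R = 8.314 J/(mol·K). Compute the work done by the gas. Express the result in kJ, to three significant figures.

Isothermal: W = nRT ln(V₂/V₁).
W = (4.12)(8.314)(648) × ln(1.32/2.82)
  = 22196 × -0.7591
W_by_gas = -16849 J.

W ≈ -16.8 kJ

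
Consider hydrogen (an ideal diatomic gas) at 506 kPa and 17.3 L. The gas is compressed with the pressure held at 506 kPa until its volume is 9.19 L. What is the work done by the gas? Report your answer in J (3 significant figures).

W ≈ -4100 J

Isobaric: W = P ΔV.
W = (506 kPa)(9.19 − 17.3 L) = (506)(-8.11) = -4104 J.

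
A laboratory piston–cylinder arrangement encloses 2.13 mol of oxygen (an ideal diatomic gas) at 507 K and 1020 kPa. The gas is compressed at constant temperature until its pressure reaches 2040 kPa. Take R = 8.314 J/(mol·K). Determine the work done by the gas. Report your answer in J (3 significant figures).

Isothermal process: W = nRT ln(V₂/V₁) = nRT ln(P₁/P₂).
W = (2.13)(8.314)(507) × ln(1020/2040)
  = 8978 × ln(0.5) = 8978 × -0.6931
W_by_gas = -6223 J.

W ≈ -6220 J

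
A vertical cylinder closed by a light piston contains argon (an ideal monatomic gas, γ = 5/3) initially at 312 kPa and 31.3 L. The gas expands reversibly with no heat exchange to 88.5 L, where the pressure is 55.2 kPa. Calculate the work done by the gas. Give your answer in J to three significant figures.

Adiabatic: W = (P₁V₁ − P₂V₂)/(γ − 1) with γ = 5/3.
P₁V₁ = 9766 J, P₂V₂ = 4885 J.
W = (9766 − 4885) / 0.6667 = 7321 J.

W ≈ 7320 J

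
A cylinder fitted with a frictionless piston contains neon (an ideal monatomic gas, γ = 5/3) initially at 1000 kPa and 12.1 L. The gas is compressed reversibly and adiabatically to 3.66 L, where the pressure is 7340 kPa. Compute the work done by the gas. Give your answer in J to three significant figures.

Adiabatic: W = (P₁V₁ − P₂V₂)/(γ − 1) with γ = 5/3.
P₁V₁ = 12100 J, P₂V₂ = 26864 J.
W = (12100 − 26864) / 0.6667 = -22147 J.

W ≈ -22100 J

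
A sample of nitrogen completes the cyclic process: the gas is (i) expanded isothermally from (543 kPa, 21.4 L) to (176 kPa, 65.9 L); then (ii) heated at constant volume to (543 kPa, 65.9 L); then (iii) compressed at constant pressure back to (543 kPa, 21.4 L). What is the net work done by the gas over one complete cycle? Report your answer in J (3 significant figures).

Leg (i): W = PᵢVᵢ ln(V_f/Vᵢ) = (11620) ln(65.9/21.4) = 13070 J.
Leg (ii): W = 0.
Leg (iii): W = PΔV = (543)(21.4 − 65.9) = -24164 J.
W_net = 13070 − 24164 = -11094 J.

W_net ≈ -11100 J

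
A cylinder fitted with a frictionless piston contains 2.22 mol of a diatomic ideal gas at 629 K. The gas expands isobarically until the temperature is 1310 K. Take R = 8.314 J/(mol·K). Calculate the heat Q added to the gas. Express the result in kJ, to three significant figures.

Isobaric: W = nRΔT = (2.22)(8.314)(681) = 12569 J.
ΔU = nCᵥΔT with Cᵥ = 5R/2: ΔU = (2.22)(20.79)(681) = 31423 J.
Q = ΔU + W = 31423 + 12569 = 43992 J.

Q ≈ 44.0 kJ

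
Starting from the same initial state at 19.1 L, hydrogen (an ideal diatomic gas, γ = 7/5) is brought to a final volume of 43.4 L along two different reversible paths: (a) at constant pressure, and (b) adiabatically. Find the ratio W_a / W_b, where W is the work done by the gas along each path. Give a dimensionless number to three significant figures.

Path (a) isobaric: W = P₁(V₂ − V₁) → W_a/(P₁V₁) = 1.272.
Path (b) adiabatic: W = P₁V₁(1 − (V₁/V₂)^(γ−1))/(γ−1) → W_b/(P₁V₁) = 0.6996.
W_a / W_b = 1.272 / 0.6996 = 1.818.

W_a / W_b ≈ 1.82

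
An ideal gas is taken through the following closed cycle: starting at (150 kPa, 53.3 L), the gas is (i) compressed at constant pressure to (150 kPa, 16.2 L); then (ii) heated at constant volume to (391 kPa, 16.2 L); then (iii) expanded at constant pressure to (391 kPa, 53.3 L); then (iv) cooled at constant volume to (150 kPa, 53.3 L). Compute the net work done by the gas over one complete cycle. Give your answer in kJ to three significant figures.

Constant-volume legs do no work.
W(i) = (150)(16.2 − 53.3) = -5565 J; W(iii) = (391)(53.3 − 16.2) = 14506 J.
W_net = -5565 + 14506 = 8941 J (the clockwise enclosed area).

W_net ≈ 8.94 kJ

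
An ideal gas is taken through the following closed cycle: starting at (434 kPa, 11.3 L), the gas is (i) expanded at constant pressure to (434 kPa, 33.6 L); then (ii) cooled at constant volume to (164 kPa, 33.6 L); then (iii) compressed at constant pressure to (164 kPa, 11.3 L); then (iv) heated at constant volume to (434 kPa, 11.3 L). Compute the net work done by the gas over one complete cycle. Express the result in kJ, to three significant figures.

Constant-volume legs do no work.
W(i) = (434)(33.6 − 11.3) = 9678 J; W(iii) = (164)(11.3 − 33.6) = -3657 J.
W_net = 9678 − 3657 = 6021 J (the clockwise enclosed area).

W_net ≈ 6.02 kJ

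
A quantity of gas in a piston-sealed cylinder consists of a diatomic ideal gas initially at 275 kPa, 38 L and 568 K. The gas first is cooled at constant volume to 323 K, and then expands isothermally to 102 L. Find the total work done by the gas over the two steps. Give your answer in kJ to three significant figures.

Step 1 (isochoric): W = 0 (constant volume).
After step 1: P = 156.4 kPa (V unchanged).
Step 2 (isothermal): W = P₁V₁ ln(V₂/V₁) = (5943) ln(102/38) = 5868 J.
W_total = 0 + 5868 = 5868 J.

W_total ≈ 5.87 kJ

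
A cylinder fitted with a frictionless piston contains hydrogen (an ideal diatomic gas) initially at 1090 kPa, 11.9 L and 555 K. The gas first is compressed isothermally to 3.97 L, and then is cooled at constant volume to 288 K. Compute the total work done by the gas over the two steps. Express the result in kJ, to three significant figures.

W_total ≈ -14.2 kJ

Step 1 (isothermal): W = P₁V₁ ln(V₂/V₁) = (12971) ln(3.97/11.9) = -14239 J.
Step 2 (isochoric): W = 0 (constant volume).
W_total = -14239 + 0 = -14239 J.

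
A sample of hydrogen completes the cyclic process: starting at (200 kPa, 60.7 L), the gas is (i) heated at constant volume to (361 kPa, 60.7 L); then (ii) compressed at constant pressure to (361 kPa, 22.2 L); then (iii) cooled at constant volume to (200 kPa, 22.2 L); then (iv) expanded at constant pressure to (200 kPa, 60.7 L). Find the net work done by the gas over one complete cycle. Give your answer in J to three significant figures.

W_net ≈ -6200 J

Constant-volume legs do no work.
W(ii) = (361)(22.2 − 60.7) = -13898 J; W(iv) = (200)(60.7 − 22.2) = 7700 J.
W_net = -13898 + 7700 = -6198 J (the counter-clockwise enclosed area).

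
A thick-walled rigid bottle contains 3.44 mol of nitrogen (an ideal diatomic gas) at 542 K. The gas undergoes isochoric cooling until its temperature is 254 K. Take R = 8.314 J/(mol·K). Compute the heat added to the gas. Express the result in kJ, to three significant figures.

Constant volume ⇒ W = 0, so Q = ΔU = nCᵥΔT with Cᵥ = 5R/2 = 20.79 J/(mol·K).
ΔU = (3.44)(20.79)(254 − 542) = -20592 J.

Q ≈ -20.6 kJ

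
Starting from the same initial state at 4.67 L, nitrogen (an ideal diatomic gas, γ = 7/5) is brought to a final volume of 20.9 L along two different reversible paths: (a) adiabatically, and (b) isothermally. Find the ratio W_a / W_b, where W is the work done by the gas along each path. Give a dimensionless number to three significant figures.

W_a / W_b ≈ 0.752

Path (a) adiabatic: W = P₁V₁(1 − (V₁/V₂)^(γ−1))/(γ−1) → W_a/(P₁V₁) = 1.127.
Path (b) isothermal: W = P₁V₁ ln(V₂/V₁) → W_b/(P₁V₁) = 1.499.
W_a / W_b = 1.127 / 1.499 = 0.7522.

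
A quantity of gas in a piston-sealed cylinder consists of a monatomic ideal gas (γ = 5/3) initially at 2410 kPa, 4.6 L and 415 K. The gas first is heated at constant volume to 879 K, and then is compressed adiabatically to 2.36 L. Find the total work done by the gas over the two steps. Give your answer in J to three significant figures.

W_total ≈ -19700 J

Step 1 (isochoric): W = 0 (constant volume).
After step 1: P = 5105 kPa (V unchanged).
Step 2 (adiabatic): W = (P₁V₁ − P₂V₂)/(γ−1) = (23481 − 36639)/0.667 = -19737 J.
W_total = 0 − 19737 = -19737 J.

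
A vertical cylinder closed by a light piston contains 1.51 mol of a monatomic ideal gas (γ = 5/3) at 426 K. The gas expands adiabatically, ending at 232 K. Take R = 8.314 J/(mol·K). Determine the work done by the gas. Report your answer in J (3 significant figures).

W ≈ 3650 J

Adiabatic ⇒ Q = 0, so W_by = −ΔU = nCᵥ(T₁ − T₂).
Cᵥ = 3R/2 = 12.47 J/(mol·K).
W = (1.51)(12.47)(426 − 232) = 3653 J.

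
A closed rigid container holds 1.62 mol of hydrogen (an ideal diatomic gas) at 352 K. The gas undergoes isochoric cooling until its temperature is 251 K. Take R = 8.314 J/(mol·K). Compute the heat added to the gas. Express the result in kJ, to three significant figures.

Q ≈ -3.40 kJ

Constant volume ⇒ W = 0, so Q = ΔU = nCᵥΔT with Cᵥ = 5R/2 = 20.79 J/(mol·K).
ΔU = (1.62)(20.79)(251 − 352) = -3401 J.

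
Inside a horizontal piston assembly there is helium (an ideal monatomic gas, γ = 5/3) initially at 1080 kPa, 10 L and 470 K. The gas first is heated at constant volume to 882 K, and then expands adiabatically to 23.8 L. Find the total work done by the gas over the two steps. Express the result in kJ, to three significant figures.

W_total ≈ 13.3 kJ

Step 1 (isochoric): W = 0 (constant volume).
After step 1: P = 2027 kPa (V unchanged).
Step 2 (adiabatic): W = (P₁V₁ − P₂V₂)/(γ−1) = (20267 − 11370)/0.667 = 13347 J.
W_total = 0 + 13347 = 13347 J.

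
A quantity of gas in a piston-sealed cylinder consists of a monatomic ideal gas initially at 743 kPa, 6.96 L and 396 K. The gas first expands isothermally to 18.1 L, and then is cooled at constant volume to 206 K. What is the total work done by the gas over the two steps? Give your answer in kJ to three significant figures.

Step 1 (isothermal): W = P₁V₁ ln(V₂/V₁) = (5171) ln(18.1/6.96) = 4942 J.
Step 2 (isochoric): W = 0 (constant volume).
W_total = 4942 + 0 = 4942 J.

W_total ≈ 4.94 kJ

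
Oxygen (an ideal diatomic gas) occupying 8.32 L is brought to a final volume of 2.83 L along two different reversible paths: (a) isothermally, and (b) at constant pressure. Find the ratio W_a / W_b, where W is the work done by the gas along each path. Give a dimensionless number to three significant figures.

Path (a) isothermal: W = P₁V₁ ln(V₂/V₁) → W_a/(P₁V₁) = -1.078.
Path (b) isobaric: W = P₁(V₂ − V₁) → W_b/(P₁V₁) = -0.6599.
W_a / W_b = -1.078 / -0.6599 = 1.634.

W_a / W_b ≈ 1.63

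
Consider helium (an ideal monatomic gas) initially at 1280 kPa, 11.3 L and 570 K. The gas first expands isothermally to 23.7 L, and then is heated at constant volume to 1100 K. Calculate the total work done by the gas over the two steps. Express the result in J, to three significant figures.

W_total ≈ 10700 J

Step 1 (isothermal): W = P₁V₁ ln(V₂/V₁) = (14464) ln(23.7/11.3) = 10713 J.
Step 2 (isochoric): W = 0 (constant volume).
W_total = 10713 + 0 = 10713 J.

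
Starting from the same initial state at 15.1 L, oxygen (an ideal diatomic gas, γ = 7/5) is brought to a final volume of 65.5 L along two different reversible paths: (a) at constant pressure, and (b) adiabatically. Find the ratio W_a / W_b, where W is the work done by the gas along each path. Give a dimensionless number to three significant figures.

Path (a) isobaric: W = P₁(V₂ − V₁) → W_a/(P₁V₁) = 3.338.
Path (b) adiabatic: W = P₁V₁(1 − (V₁/V₂)^(γ−1))/(γ−1) → W_b/(P₁V₁) = 1.11.
W_a / W_b = 3.338 / 1.11 = 3.007.

W_a / W_b ≈ 3.01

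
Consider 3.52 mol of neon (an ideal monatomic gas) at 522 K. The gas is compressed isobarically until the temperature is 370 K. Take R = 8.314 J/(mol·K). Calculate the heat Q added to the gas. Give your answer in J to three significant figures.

Q ≈ -11100 J

Isobaric: W = nRΔT = (3.52)(8.314)(-152) = -4448 J.
ΔU = nCᵥΔT with Cᵥ = 3R/2: ΔU = (3.52)(12.47)(-152) = -6672 J.
Q = ΔU + W = -6672 − 4448 = -11121 J.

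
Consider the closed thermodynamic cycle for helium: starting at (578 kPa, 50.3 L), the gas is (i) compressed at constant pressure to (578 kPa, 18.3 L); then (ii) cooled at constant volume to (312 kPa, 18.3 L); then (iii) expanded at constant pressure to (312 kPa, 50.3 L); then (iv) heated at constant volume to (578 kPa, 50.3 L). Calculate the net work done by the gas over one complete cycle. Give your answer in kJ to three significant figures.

Constant-volume legs do no work.
W(i) = (578)(18.3 − 50.3) = -18496 J; W(iii) = (312)(50.3 − 18.3) = 9984 J.
W_net = -18496 + 9984 = -8512 J (the counter-clockwise enclosed area).

W_net ≈ -8.51 kJ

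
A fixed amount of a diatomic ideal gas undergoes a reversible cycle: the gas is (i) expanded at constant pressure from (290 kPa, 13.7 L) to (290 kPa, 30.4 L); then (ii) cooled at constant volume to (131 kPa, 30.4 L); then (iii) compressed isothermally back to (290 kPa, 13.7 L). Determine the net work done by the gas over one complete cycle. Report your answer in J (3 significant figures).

W_net ≈ 1670 J

Leg (i): W = PΔV = (290)(30.4 − 13.7) = 4843 J.
Leg (ii): W = 0.
Leg (iii): W = PᵢVᵢ ln(V_f/Vᵢ) = (3982) ln(13.7/30.4) = -3174 J.
W_net = 4843 − 3174 = 1669 J.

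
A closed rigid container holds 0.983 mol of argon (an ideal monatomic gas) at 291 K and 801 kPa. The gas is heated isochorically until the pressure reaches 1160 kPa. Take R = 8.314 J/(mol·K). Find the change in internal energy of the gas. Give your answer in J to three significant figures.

Constant volume ⇒ W = 0, so Q = ΔU = nCᵥΔT with Cᵥ = 3R/2 = 12.47 J/(mol·K).
At constant V, T₂/T₁ = P₂/P₁ ⇒ ΔT = T₁(P₂/P₁ − 1) = 291·(1160/801 − 1) = 130.4 K.
ΔU = (0.983)(12.47)(130.4) = 1599 J.

ΔU ≈ 1600 J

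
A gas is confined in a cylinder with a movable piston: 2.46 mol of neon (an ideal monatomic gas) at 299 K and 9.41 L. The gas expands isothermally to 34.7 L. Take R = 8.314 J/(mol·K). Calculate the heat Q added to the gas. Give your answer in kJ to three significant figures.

Q ≈ 7.98 kJ

Isothermal ⇒ ΔU = 0, so Q = W = nRT ln(V₂/V₁).
Q = (2.46)(8.314)(299) ln(34.7/9.41) = 6115 × 1.305 = 7980 J.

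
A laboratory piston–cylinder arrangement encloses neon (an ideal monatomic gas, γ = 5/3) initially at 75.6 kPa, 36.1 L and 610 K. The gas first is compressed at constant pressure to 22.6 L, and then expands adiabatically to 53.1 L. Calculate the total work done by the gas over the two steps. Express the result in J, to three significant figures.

W_total ≈ 92.1 J

Step 1 (isobaric): W = PΔV = (75.6 kPa)(22.6 − 36.1 L) = -1021 J.
After step 1: P = 75.6 kPa, V = 22.6 L, T = 381.9 K.
Step 2 (adiabatic): W = (P₁V₁ − P₂V₂)/(γ−1) = (1709 − 966.7)/0.667 = 1113 J.
W_total = -1021 + 1113 = 92.14 J.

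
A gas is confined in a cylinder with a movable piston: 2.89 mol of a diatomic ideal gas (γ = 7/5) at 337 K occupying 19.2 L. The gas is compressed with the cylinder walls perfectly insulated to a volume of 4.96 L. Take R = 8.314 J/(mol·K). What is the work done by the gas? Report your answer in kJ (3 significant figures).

W ≈ -14.5 kJ

Adiabatic: TV^(γ−1) = const with γ = 7/5.
T₂ = T₁ (V₁/V₂)^(γ−1) = 337 × (19.2/4.96)^0.4 = 337 × 1.718 = 579.1 K.
W_by = nCᵥ(T₁ − T₂) = (2.89)(20.79)(337 − 579.1) = -14543 J.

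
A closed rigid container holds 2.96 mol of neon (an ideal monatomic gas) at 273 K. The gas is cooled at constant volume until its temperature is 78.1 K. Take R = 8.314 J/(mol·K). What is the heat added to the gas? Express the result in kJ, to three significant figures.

Q ≈ -7.19 kJ

Constant volume ⇒ W = 0, so Q = ΔU = nCᵥΔT with Cᵥ = 3R/2 = 12.47 J/(mol·K).
ΔU = (2.96)(12.47)(78.1 − 273) = -7195 J.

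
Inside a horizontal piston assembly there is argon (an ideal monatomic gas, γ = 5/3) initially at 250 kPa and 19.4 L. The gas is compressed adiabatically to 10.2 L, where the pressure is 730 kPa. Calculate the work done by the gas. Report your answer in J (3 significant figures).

W ≈ -3890 J

Adiabatic: W = (P₁V₁ − P₂V₂)/(γ − 1) with γ = 5/3.
P₁V₁ = 4850 J, P₂V₂ = 7446 J.
W = (4850 − 7446) / 0.6667 = -3894 J.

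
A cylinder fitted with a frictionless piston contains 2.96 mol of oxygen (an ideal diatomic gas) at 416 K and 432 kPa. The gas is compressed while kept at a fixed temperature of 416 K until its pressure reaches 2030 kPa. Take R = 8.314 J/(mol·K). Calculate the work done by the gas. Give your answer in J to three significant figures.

W ≈ -15800 J

Isothermal process: W = nRT ln(V₂/V₁) = nRT ln(P₁/P₂).
W = (2.96)(8.314)(416) × ln(432/2030)
  = 10238 × ln(0.2128) = 10238 × -1.547
W_by_gas = -15841 J.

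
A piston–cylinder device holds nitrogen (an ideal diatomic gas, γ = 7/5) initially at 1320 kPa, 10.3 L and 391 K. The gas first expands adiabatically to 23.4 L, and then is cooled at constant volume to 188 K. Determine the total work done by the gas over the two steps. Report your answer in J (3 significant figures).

Step 1 (adiabatic): W = (P₁V₁ − P₂V₂)/(γ−1) = (13596 − 9792)/0.4 = 9511 J.
Step 2 (isochoric): W = 0 (constant volume).
W_total = 9511 + 0 = 9511 J.

W_total ≈ 9510 J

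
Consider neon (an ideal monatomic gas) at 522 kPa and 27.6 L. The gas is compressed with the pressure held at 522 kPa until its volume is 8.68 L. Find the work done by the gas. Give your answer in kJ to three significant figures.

W ≈ -9.88 kJ

Isobaric: W = P ΔV.
W = (522 kPa)(8.68 − 27.6 L) = (522)(-18.92) = -9876 J.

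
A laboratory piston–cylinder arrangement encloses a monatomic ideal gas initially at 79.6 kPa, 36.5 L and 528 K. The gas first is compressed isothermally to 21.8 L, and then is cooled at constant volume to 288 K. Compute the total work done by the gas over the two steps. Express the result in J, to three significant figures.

Step 1 (isothermal): W = P₁V₁ ln(V₂/V₁) = (2905) ln(21.8/36.5) = -1497 J.
Step 2 (isochoric): W = 0 (constant volume).
W_total = -1497 + 0 = -1497 J.

W_total ≈ -1500 J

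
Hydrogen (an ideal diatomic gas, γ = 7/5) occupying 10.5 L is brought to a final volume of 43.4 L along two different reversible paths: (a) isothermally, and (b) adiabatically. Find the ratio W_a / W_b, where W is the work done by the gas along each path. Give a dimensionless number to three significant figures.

Path (a) isothermal: W = P₁V₁ ln(V₂/V₁) → W_a/(P₁V₁) = 1.419.
Path (b) adiabatic: W = P₁V₁(1 − (V₁/V₂)^(γ−1))/(γ−1) → W_b/(P₁V₁) = 1.083.
W_a / W_b = 1.419 / 1.083 = 1.311.

W_a / W_b ≈ 1.31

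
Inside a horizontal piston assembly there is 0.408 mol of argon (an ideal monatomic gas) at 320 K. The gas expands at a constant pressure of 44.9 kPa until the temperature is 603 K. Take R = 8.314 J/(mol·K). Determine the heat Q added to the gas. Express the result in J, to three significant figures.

Isobaric: W = nRΔT = (0.408)(8.314)(283) = 960 J.
ΔU = nCᵥΔT with Cᵥ = 3R/2: ΔU = (0.408)(12.47)(283) = 1440 J.
Q = ΔU + W = 1440 + 960 = 2400 J.

Q ≈ 2400 J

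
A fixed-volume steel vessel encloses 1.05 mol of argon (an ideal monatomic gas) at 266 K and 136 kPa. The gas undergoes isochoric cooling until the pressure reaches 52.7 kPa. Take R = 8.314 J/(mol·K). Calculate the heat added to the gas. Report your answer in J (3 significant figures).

Q ≈ -2130 J

Constant volume ⇒ W = 0, so Q = ΔU = nCᵥΔT with Cᵥ = 3R/2 = 12.47 J/(mol·K).
At constant V, T₂/T₁ = P₂/P₁ ⇒ ΔT = T₁(P₂/P₁ − 1) = 266·(52.7/136 − 1) = -162.9 K.
ΔU = (1.05)(12.47)(-162.9) = -2133 J.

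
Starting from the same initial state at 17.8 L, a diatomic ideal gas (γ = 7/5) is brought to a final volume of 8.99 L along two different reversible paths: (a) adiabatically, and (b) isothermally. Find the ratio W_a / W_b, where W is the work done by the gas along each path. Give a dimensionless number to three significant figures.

W_a / W_b ≈ 1.15

Path (a) adiabatic: W = P₁V₁(1 − (V₁/V₂)^(γ−1))/(γ−1) → W_a/(P₁V₁) = -0.7855.
Path (b) isothermal: W = P₁V₁ ln(V₂/V₁) → W_b/(P₁V₁) = -0.6831.
W_a / W_b = -0.7855 / -0.6831 = 1.15.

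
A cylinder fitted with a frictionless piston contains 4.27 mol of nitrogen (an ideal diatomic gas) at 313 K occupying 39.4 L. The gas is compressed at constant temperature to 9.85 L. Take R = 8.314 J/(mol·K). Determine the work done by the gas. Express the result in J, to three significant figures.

W ≈ -15400 J

Isothermal: W = nRT ln(V₂/V₁).
W = (4.27)(8.314)(313) × ln(9.85/39.4)
  = 11112 × -1.386
W_by_gas = -15404 J.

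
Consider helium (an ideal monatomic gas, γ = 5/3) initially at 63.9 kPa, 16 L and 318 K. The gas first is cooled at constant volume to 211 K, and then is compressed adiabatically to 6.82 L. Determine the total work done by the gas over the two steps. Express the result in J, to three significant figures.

W_total ≈ -779 J

Step 1 (isochoric): W = 0 (constant volume).
After step 1: P = 42.4 kPa (V unchanged).
Step 2 (adiabatic): W = (P₁V₁ − P₂V₂)/(γ−1) = (678.4 − 1198)/0.667 = -779 J.
W_total = 0 − 779 = -779 J.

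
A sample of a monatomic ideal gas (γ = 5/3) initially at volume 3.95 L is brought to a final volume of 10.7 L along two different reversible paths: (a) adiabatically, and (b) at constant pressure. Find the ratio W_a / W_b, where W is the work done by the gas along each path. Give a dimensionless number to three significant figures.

Path (a) adiabatic: W = P₁V₁(1 − (V₁/V₂)^(γ−1))/(γ−1) → W_a/(P₁V₁) = 0.7281.
Path (b) isobaric: W = P₁(V₂ − V₁) → W_b/(P₁V₁) = 1.709.
W_a / W_b = 0.7281 / 1.709 = 0.4261.

W_a / W_b ≈ 0.426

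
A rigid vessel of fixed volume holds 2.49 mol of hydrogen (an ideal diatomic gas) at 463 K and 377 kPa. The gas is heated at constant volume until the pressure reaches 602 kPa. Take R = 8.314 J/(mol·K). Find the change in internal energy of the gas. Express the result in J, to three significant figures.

Constant volume ⇒ W = 0, so Q = ΔU = nCᵥΔT with Cᵥ = 5R/2 = 20.79 J/(mol·K).
At constant V, T₂/T₁ = P₂/P₁ ⇒ ΔT = T₁(P₂/P₁ − 1) = 463·(602/377 − 1) = 276.3 K.
ΔU = (2.49)(20.79)(276.3) = 14301 J.

ΔU ≈ 14300 J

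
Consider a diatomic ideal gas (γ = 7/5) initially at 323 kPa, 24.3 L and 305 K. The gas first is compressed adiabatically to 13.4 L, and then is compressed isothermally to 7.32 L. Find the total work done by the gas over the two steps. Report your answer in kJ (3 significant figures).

W_total ≈ -11.3 kJ

Step 1 (adiabatic): W = (P₁V₁ − P₂V₂)/(γ−1) = (7849 − 9959)/0.4 = -5275 J.
After step 1: P = 743.2 kPa, V = 13.4 L, T = 387 K.
Step 2 (isothermal): W = P₁V₁ ln(V₂/V₁) = (9959) ln(7.32/13.4) = -6022 J.
W_total = -5275 − 6022 = -11296 J.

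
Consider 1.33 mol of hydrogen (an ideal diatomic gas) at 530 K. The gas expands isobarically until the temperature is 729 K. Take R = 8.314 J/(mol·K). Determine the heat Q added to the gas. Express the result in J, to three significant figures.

Isobaric: W = nRΔT = (1.33)(8.314)(199) = 2200 J.
ΔU = nCᵥΔT with Cᵥ = 5R/2: ΔU = (1.33)(20.79)(199) = 5501 J.
Q = ΔU + W = 5501 + 2200 = 7702 J.

Q ≈ 7700 J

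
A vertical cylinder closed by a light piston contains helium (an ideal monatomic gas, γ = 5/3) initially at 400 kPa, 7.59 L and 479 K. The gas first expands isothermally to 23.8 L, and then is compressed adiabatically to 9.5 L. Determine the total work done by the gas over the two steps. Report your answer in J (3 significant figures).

W_total ≈ -377 J

Step 1 (isothermal): W = P₁V₁ ln(V₂/V₁) = (3036) ln(23.8/7.59) = 3470 J.
After step 1: P = 127.6 kPa, V = 23.8 L, T = 479 K.
Step 2 (adiabatic): W = (P₁V₁ − P₂V₂)/(γ−1) = (3036 − 5600)/0.667 = -3846 J.
W_total = 3470 − 3846 = -376.6 J.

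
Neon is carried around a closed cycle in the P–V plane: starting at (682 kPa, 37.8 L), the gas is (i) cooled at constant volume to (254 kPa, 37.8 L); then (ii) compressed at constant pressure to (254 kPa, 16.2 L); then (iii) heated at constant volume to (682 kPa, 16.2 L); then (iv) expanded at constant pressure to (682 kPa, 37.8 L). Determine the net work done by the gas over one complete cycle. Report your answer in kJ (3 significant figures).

Constant-volume legs do no work.
W(ii) = (254)(16.2 − 37.8) = -5486 J; W(iv) = (682)(37.8 − 16.2) = 14731 J.
W_net = -5486 + 14731 = 9245 J (the clockwise enclosed area).

W_net ≈ 9.24 kJ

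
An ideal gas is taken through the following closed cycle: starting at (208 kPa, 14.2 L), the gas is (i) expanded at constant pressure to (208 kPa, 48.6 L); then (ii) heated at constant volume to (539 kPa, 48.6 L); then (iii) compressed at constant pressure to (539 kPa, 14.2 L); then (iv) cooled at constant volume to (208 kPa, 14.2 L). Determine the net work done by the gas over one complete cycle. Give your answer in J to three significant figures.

W_net ≈ -11400 J

Constant-volume legs do no work.
W(i) = (208)(48.6 − 14.2) = 7155 J; W(iii) = (539)(14.2 − 48.6) = -18542 J.
W_net = 7155 − 18542 = -11386 J (the counter-clockwise enclosed area).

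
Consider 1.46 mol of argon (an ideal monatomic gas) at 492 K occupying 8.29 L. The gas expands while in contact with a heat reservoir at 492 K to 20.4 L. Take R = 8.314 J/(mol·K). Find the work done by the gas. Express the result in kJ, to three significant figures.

W ≈ 5.38 kJ

Isothermal: W = nRT ln(V₂/V₁).
W = (1.46)(8.314)(492) × ln(20.4/8.29)
  = 5972 × 0.9005
W_by_gas = 5378 J.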